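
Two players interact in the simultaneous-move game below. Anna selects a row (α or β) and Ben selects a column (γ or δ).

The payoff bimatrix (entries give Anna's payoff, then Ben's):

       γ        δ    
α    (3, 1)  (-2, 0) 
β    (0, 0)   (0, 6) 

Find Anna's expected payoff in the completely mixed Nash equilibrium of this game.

First find y, the probability Ben plays γ, from Anna's indifference between α and β: 3y − 2(1−y) = 0, giving y = 2/5.
Since Anna is indifferent in equilibrium, Anna's expected payoff equals the payoff from either row against (2/5, 3/5). Using α: 3(2/5) − 2(3/5) = 0.

0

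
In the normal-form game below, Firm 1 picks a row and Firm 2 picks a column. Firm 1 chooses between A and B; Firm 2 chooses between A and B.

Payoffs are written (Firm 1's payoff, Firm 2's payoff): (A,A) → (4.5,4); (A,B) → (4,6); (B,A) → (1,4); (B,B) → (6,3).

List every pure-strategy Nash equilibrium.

none

(A, A): Firm 2 prefers B (6 > 4) — not an equilibrium.
(A, B): Firm 1 prefers B (6 > 4) — not an equilibrium.
(B, A): Firm 1 prefers A (4.5 > 1) — not an equilibrium.
(B, B): Firm 2 prefers A (4 > 3) — not an equilibrium.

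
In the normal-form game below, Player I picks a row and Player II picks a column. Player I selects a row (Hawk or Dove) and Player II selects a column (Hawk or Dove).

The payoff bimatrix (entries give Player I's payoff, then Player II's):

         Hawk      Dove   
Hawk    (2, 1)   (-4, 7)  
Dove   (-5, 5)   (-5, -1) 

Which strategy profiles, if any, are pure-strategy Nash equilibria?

(Hawk, Dove)

(Hawk, Hawk): Player II prefers Dove (7 > 1) — not an equilibrium.
(Hawk, Dove): Player I gets -4 ≥ -5 from Dove, and Player II gets 7 ≥ 1 from Hawk — Nash equilibrium.
(Dove, Hawk): Player I prefers Hawk (2 > -5) — not an equilibrium.
(Dove, Dove): Player I prefers Hawk (-4 > -5); Player II prefers Hawk (5 > -1) — not an equilibrium.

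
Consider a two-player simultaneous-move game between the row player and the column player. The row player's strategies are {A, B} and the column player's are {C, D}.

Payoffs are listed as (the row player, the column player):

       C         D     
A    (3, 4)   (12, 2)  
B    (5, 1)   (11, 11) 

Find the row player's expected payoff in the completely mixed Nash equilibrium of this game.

9

First find y, the probability the column player plays C, from the row player's indifference between A and B: 3y + 12(1−y) = 5y + 11(1−y), giving y = 1/3.
Since the row player is indifferent in equilibrium, the row player's expected payoff equals the payoff from either row against (1/3, 2/3). Using A: 3(1/3) + 12(2/3) = 9.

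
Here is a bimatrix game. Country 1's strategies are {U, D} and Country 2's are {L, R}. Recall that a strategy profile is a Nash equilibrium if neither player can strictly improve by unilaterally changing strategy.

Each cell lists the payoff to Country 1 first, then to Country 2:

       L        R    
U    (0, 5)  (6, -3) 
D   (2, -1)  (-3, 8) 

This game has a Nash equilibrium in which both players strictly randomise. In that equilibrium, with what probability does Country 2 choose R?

Let c be the probability that Country 2 plays L. In a completely mixed equilibrium, Country 1 must be indifferent between U and D.
Country 1's expected payoff from U is 6(1−c); from D it is 2c − 3(1−c).
Setting these equal: −6c + 6 = 5c − 3, so c = 9/11.
Therefore Country 2 plays R with probability 1 − 9/11 = 2/11.

2/11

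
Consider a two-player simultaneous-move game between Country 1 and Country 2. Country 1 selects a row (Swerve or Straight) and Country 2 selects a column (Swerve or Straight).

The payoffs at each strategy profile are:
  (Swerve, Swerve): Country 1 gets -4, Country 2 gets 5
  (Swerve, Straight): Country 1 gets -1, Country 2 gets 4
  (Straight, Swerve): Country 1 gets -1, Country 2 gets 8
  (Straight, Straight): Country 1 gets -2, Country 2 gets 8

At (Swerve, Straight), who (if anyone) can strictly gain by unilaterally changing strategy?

Country 1 at (Swerve, Straight) earns -1; deviating to Straight yields -2 — not better.
Country 2 earns 4; deviating to Swerve yields 5 — a strict improvement.
Only Country 2 has a strictly profitable deviation.

Country 2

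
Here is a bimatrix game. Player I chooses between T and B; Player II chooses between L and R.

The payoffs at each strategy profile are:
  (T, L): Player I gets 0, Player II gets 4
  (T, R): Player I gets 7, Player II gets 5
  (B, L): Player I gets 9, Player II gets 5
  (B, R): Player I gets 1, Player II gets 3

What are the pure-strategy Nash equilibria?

(T, R) and (B, L)

(T, L): Player I prefers B (9 > 0); Player II prefers R (5 > 4) — not an equilibrium.
(T, R): Player I gets 7 ≥ 1 from B, and Player II gets 5 ≥ 4 from L — Nash equilibrium.
(B, L): Player I gets 9 ≥ 0 from T, and Player II gets 5 ≥ 3 from R — Nash equilibrium.
(B, R): Player I prefers T (7 > 1); Player II prefers L (5 > 3) — not an equilibrium.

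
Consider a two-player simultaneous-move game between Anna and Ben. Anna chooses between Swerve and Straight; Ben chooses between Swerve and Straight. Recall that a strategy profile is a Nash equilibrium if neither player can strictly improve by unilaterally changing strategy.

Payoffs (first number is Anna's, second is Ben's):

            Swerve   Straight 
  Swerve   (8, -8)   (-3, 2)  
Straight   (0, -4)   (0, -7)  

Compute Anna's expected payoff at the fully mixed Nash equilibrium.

First find q, the probability Ben plays Swerve, from Anna's indifference between Swerve and Straight: 8q − 3(1−q) = 0, giving q = 3/11.
Since Anna is indifferent in equilibrium, Anna's expected payoff equals the payoff from either row against (3/11, 8/11). Using Swerve: 8(3/11) − 3(8/11) = 0.

0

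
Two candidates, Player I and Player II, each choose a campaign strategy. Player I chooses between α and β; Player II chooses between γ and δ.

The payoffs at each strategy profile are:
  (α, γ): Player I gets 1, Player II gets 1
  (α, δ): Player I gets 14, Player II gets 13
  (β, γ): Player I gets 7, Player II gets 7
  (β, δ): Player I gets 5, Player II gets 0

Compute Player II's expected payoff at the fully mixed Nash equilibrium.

91/19

First find x, the probability Player I plays α, from Player II's indifference between γ and δ: x + 7(1−x) = 13x, giving x = 7/19.
Since Player II is indifferent in equilibrium, Player II's expected payoff equals the payoff from either column against (7/19, 12/19). Using γ: (7/19) + 7(12/19) = 91/19.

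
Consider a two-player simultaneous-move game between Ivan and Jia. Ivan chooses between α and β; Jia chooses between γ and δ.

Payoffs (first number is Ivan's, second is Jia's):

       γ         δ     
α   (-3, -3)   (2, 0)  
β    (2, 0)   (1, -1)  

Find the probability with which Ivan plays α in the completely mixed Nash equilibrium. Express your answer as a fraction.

Let p be the probability that Ivan plays α. In a completely mixed equilibrium, Jia must be indifferent between γ and δ.
Jia's expected payoff from γ is −3p; from δ it is −(1−p).
Setting these equal: −3p = p − 1, so p = 1/4.

1/4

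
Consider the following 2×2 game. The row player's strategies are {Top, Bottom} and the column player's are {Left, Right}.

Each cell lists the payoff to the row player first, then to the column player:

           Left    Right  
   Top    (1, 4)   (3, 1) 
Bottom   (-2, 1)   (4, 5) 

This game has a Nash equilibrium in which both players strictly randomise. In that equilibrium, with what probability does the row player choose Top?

4/7

Let x be the probability that the row player plays Top. In a completely mixed equilibrium, the column player must be indifferent between Left and Right.
The column player's expected payoff from Left is 4x + (1−x); from Right it is x + 5(1−x).
Setting these equal: 3x + 1 = −4x + 5, so x = 4/7.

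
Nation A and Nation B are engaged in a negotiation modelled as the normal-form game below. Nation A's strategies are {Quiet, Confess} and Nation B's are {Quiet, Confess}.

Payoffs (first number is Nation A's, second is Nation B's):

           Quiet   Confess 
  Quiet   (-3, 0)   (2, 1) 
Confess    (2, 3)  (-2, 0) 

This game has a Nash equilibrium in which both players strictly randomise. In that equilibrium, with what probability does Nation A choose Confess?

Let x be the probability that Nation A plays Quiet. In a completely mixed equilibrium, Nation B must be indifferent between Quiet and Confess.
Nation B's expected payoff from Quiet is 3(1−x); from Confess it is x.
Setting these equal: −3x + 3 = x, so x = 3/4.
Therefore Nation A plays Confess with probability 1 − 3/4 = 1/4.

1/4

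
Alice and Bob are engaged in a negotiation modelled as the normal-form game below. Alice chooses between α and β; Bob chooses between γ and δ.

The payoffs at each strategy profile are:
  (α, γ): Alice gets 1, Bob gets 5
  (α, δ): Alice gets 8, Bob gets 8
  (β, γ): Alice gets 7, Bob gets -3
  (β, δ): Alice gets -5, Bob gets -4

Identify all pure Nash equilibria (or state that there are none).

(α, δ) and (β, γ)

(α, γ): Alice prefers β (7 > 1); Bob prefers δ (8 > 5) — not an equilibrium.
(α, δ): Alice gets 8 ≥ -5 from β, and Bob gets 8 ≥ 5 from γ — Nash equilibrium.
(β, γ): Alice gets 7 ≥ 1 from α, and Bob gets -3 ≥ -4 from δ — Nash equilibrium.
(β, δ): Alice prefers α (8 > -5); Bob prefers γ (-3 > -4) — not an equilibrium.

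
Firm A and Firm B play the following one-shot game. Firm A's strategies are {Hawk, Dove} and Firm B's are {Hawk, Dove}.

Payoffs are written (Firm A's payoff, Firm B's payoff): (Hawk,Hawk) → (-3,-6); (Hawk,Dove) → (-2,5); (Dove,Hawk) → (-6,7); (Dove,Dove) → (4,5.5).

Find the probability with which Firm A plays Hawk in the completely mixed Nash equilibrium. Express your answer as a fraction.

3/25

Let r be the probability that Firm A plays Hawk. In a completely mixed equilibrium, Firm B must be indifferent between Hawk and Dove.
Firm B's expected payoff from Hawk is −6r + 7(1−r); from Dove it is 5r + 5.5(1−r).
Setting these equal: −13r + 7 = −0.5r + 5.5, so r = 3/25.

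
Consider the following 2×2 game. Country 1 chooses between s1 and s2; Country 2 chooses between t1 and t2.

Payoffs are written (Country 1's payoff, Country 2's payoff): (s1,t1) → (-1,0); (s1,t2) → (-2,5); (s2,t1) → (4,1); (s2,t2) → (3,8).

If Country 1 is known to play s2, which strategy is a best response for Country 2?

Against s2, Country 2 earns 1 from t1 and 8 from t2.
So t2 is the best response.

t2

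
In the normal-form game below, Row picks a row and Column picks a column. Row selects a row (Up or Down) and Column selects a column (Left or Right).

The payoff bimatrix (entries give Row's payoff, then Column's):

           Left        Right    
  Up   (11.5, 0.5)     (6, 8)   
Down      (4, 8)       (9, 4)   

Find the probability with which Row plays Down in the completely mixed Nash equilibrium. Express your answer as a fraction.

15/23

Let r be the probability that Row plays Up. In a completely mixed equilibrium, Column must be indifferent between Left and Right.
Column's expected payoff from Left is 0.5r + 8(1−r); from Right it is 8r + 4(1−r).
Setting these equal: −7.5r + 8 = 4r + 4, so r = 8/23.
Therefore Row plays Down with probability 1 − 8/23 = 15/23.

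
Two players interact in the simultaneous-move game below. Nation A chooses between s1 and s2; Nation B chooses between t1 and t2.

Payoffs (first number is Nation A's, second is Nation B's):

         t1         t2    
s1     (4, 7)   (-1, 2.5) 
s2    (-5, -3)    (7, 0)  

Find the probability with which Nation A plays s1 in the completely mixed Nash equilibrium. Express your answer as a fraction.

Let r be the probability that Nation A plays s1. In a completely mixed equilibrium, Nation B must be indifferent between t1 and t2.
Nation B's expected payoff from t1 is 7r − 3(1−r); from t2 it is 2.5r.
Setting these equal: 10r − 3 = 2.5r, so r = 2/5.

2/5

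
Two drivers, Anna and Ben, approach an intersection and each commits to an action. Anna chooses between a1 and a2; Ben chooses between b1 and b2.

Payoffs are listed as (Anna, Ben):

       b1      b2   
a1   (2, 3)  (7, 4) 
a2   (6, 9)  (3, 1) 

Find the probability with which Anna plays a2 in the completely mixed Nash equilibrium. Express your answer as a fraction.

1/9

Let x be the probability that Anna plays a1. In a completely mixed equilibrium, Ben must be indifferent between b1 and b2.
Ben's expected payoff from b1 is 3x + 9(1−x); from b2 it is 4x + (1−x).
Setting these equal: −6x + 9 = 3x + 1, so x = 8/9.
Therefore Anna plays a2 with probability 1 − 8/9 = 1/9.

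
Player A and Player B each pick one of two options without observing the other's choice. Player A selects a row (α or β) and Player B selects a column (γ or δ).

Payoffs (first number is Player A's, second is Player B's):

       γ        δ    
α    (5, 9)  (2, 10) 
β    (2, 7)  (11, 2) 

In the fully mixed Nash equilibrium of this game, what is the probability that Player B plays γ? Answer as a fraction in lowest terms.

Let q be the probability that Player B plays γ. In a completely mixed equilibrium, Player A must be indifferent between α and β.
Player A's expected payoff from α is 5q + 2(1−q); from β it is 2q + 11(1−q).
Setting these equal: 3q + 2 = −9q + 11, so q = 3/4.

3/4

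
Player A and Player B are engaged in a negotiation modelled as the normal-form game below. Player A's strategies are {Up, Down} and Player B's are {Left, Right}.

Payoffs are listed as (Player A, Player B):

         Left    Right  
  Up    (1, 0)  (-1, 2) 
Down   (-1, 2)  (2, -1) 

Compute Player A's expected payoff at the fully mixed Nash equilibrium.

1/5

First find y, the probability Player B plays Left, from Player A's indifference between Up and Down: y − (1−y) = −y + 2(1−y), giving y = 3/5.
Since Player A is indifferent in equilibrium, Player A's expected payoff equals the payoff from either row against (3/5, 2/5). Using Up: (3/5) − (2/5) = 1/5.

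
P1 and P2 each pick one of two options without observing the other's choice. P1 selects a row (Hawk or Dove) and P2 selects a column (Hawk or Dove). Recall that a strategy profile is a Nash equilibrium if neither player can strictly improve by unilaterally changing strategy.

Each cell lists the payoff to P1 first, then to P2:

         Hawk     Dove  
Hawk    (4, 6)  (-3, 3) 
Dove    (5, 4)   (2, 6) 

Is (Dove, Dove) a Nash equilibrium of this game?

At (Dove, Dove), P1 earns 2; switching to Hawk would give -3, so P1 has no profitable deviation.
P2 earns 6; switching to Hawk would give 4, so P2 has no profitable deviation.
Neither player can gain by a unilateral deviation, so this profile is a Nash equilibrium.

Yes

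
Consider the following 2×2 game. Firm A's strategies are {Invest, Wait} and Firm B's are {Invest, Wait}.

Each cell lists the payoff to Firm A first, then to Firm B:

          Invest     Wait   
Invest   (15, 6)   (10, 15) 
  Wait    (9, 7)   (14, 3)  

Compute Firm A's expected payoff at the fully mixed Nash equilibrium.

First find y, the probability Firm B plays Invest, from Firm A's indifference between Invest and Wait: 15y + 10(1−y) = 9y + 14(1−y), giving y = 2/5.
Since Firm A is indifferent in equilibrium, Firm A's expected payoff equals the payoff from either row against (2/5, 3/5). Using Invest: 15(2/5) + 10(3/5) = 12.

12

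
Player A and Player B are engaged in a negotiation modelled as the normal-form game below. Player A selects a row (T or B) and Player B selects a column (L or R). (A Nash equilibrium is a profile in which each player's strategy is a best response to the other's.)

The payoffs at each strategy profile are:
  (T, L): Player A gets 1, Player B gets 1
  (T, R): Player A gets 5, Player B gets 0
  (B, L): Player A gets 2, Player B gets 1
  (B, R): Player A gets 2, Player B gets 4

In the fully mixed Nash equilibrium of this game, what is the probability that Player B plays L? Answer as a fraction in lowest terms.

Let c be the probability that Player B plays L. In a completely mixed equilibrium, Player A must be indifferent between T and B.
Player A's expected payoff from T is c + 5(1−c); from B it is 2c + 2(1−c).
Setting these equal: −4c + 5 = 2, so c = 3/4.

3/4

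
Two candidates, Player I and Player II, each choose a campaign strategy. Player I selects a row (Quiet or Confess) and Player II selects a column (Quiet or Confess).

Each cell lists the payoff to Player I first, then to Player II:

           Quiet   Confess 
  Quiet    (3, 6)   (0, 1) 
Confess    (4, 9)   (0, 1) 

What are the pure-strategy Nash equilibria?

(Confess, Quiet)

(Quiet, Quiet): Player I prefers Confess (4 > 3) — not an equilibrium.
(Quiet, Confess): Player II prefers Quiet (6 > 1) — not an equilibrium.
(Confess, Quiet): Player I gets 4 ≥ 3 from Quiet, and Player II gets 9 ≥ 1 from Confess — Nash equilibrium.
(Confess, Confess): Player II prefers Quiet (9 > 1) — not an equilibrium.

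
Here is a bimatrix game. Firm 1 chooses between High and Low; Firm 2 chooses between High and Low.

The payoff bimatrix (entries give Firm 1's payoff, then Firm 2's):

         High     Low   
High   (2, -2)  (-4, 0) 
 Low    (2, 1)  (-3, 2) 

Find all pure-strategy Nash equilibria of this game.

(Low, Low)

(High, High): Firm 2 prefers Low (0 > -2) — not an equilibrium.
(High, Low): Firm 1 prefers Low (-3 > -4) — not an equilibrium.
(Low, High): Firm 2 prefers Low (2 > 1) — not an equilibrium.
(Low, Low): Firm 1 gets -3 ≥ -4 from High, and Firm 2 gets 2 ≥ 1 from High — Nash equilibrium.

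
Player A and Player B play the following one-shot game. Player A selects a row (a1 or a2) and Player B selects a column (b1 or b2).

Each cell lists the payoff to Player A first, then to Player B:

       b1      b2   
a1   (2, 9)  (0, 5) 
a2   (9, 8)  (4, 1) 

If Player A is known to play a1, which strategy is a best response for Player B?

b1

Against a1, Player B earns 9 from b1 and 5 from b2.
So b1 is the best response.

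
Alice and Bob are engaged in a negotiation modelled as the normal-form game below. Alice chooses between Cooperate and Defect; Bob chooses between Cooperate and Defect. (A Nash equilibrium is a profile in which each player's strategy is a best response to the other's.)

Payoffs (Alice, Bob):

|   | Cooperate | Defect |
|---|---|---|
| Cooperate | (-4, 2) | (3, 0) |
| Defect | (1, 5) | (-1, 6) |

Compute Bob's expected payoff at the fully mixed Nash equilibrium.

4

First find p, the probability Alice plays Cooperate, from Bob's indifference between Cooperate and Defect: 2p + 5(1−p) = 6(1−p), giving p = 1/3.
Since Bob is indifferent in equilibrium, Bob's expected payoff equals the payoff from either column against (1/3, 2/3). Using Cooperate: 2(1/3) + 5(2/3) = 4.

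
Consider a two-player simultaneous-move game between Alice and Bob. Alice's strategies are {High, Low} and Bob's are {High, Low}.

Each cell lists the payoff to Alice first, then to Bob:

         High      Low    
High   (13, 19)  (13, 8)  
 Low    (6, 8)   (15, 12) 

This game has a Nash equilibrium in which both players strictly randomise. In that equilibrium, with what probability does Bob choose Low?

7/9

Let c be the probability that Bob plays High. In a completely mixed equilibrium, Alice must be indifferent between High and Low.
Alice's expected payoff from High is 13c + 13(1−c); from Low it is 6c + 15(1−c).
Setting these equal: 13 = −9c + 15, so c = 2/9.
Therefore Bob plays Low with probability 1 − 2/9 = 7/9.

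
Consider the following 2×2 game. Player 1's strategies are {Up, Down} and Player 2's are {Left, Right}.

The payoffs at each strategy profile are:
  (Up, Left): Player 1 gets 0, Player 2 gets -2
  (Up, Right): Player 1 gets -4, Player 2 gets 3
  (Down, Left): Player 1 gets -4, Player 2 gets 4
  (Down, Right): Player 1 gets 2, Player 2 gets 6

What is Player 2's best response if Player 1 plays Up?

Against Up, Player 2 earns -2 from Left and 3 from Right.
So Right is the best response.

Right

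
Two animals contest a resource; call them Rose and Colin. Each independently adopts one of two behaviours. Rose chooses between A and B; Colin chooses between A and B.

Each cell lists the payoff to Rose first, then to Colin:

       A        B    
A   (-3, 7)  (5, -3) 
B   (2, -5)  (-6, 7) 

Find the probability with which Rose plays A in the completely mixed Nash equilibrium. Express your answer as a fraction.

6/11

Let r be the probability that Rose plays A. In a completely mixed equilibrium, Colin must be indifferent between A and B.
Colin's expected payoff from A is 7r − 5(1−r); from B it is −3r + 7(1−r).
Setting these equal: 12r − 5 = −10r + 7, so r = 6/11.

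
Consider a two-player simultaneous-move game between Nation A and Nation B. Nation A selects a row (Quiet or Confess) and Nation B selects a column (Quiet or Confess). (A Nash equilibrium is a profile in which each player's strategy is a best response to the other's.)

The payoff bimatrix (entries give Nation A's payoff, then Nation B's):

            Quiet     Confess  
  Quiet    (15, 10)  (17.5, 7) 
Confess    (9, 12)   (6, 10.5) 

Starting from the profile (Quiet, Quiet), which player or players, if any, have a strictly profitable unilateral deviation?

Neither

Nation A at (Quiet, Quiet) earns 15; deviating to Confess yields 9 — not better.
Nation B earns 10; deviating to Confess yields 7 — not better.
Neither player can strictly improve; the profile is a Nash equilibrium.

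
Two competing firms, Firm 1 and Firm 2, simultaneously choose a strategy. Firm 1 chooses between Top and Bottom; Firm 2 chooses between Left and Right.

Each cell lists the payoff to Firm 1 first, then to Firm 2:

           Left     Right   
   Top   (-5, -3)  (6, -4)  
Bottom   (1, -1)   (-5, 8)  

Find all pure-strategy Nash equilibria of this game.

none

(Top, Left): Firm 1 prefers Bottom (1 > -5) — not an equilibrium.
(Top, Right): Firm 2 prefers Left (-3 > -4) — not an equilibrium.
(Bottom, Left): Firm 2 prefers Right (8 > -1) — not an equilibrium.
(Bottom, Right): Firm 1 prefers Top (6 > -5) — not an equilibrium.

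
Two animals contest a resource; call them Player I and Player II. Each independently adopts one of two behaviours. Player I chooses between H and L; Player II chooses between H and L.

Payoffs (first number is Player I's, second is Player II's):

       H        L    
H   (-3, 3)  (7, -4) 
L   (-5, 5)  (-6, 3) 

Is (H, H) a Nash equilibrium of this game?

Yes

At (H, H), Player I earns -3; switching to L would give -5, so Player I has no profitable deviation.
Player II earns 3; switching to L would give -4, so Player II has no profitable deviation.
Neither player can gain by a unilateral deviation, so this profile is a Nash equilibrium.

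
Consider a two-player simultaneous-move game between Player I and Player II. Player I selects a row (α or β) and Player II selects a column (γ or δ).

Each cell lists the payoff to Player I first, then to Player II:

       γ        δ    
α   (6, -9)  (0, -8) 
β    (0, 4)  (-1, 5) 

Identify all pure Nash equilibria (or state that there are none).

(α, γ): Player II prefers δ (-8 > -9) — not an equilibrium.
(α, δ): Player I gets 0 ≥ -1 from β, and Player II gets -8 ≥ -9 from γ — Nash equilibrium.
(β, γ): Player I prefers α (6 > 0); Player II prefers δ (5 > 4) — not an equilibrium.
(β, δ): Player I prefers α (0 > -1) — not an equilibrium.

(α, δ)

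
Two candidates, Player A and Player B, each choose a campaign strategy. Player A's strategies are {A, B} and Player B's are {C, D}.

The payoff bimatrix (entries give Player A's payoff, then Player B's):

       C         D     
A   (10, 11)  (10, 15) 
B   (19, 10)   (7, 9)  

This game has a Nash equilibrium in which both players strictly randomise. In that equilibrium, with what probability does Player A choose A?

Let x be the probability that Player A plays A. In a completely mixed equilibrium, Player B must be indifferent between C and D.
Player B's expected payoff from C is 11x + 10(1−x); from D it is 15x + 9(1−x).
Setting these equal: x + 10 = 6x + 9, so x = 1/5.

1/5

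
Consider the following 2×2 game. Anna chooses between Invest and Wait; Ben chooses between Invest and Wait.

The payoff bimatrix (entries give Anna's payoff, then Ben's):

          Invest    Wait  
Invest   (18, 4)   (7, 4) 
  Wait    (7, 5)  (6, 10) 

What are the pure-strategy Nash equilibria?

(Invest, Invest): Anna gets 18 ≥ 7 from Wait, and Ben gets 4 ≥ 4 from Wait — Nash equilibrium.
(Invest, Wait): Anna gets 7 ≥ 6 from Wait, and Ben gets 4 ≥ 4 from Invest — Nash equilibrium.
(Wait, Invest): Anna prefers Invest (18 > 7); Ben prefers Wait (10 > 5) — not an equilibrium.
(Wait, Wait): Anna prefers Invest (7 > 6) — not an equilibrium.

(Invest, Invest) and (Invest, Wait)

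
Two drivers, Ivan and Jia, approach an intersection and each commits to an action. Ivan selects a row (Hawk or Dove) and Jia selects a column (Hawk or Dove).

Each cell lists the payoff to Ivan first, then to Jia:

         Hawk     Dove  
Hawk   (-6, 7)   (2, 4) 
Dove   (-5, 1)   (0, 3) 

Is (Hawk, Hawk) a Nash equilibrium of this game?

At (Hawk, Hawk), Ivan earns -6; switching to Dove would give -5, so Ivan would deviate.
Jia earns 7; switching to Dove would give 4, so Jia has no profitable deviation.
Since at least one player can profitably deviate, this is not a Nash equilibrium.

No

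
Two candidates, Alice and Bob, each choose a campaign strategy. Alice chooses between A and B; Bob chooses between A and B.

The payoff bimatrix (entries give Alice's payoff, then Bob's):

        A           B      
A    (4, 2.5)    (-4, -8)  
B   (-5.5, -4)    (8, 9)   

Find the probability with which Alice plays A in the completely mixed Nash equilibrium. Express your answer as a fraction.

26/47

Let r be the probability that Alice plays A. In a completely mixed equilibrium, Bob must be indifferent between A and B.
Bob's expected payoff from A is 2.5r − 4(1−r); from B it is −8r + 9(1−r).
Setting these equal: 6.5r − 4 = −17r + 9, so r = 26/47.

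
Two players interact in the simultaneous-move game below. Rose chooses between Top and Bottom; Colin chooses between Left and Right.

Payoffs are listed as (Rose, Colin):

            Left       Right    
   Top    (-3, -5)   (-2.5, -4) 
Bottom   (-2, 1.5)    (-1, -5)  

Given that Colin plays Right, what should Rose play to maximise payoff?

Bottom

Against Right, Rose earns -2.5 from Top and -1 from Bottom.
So Bottom is the best response.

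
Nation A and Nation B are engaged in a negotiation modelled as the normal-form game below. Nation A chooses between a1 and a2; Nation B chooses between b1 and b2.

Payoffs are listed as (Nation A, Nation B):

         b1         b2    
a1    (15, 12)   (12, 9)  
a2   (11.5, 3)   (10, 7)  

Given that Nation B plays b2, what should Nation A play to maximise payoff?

a1

Against b2, Nation A earns 12 from a1 and 10 from a2.
So a1 is the best response.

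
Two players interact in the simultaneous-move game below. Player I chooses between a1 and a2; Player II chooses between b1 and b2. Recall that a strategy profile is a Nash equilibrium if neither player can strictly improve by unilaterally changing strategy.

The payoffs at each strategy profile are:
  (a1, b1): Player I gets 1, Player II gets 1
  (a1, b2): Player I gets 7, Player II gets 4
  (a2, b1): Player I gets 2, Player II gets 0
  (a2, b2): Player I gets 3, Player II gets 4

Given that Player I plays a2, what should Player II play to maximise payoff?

b2

Against a2, Player II earns 0 from b1 and 4 from b2.
So b2 is the best response.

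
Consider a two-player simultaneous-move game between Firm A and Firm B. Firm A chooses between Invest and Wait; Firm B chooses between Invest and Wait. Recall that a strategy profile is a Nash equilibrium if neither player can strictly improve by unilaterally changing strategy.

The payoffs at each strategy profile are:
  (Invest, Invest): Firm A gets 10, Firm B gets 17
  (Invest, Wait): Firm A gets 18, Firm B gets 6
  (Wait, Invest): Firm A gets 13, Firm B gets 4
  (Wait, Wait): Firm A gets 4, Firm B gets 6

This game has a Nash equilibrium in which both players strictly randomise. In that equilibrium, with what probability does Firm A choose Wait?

11/13

Let x be the probability that Firm A plays Invest. In a completely mixed equilibrium, Firm B must be indifferent between Invest and Wait.
Firm B's expected payoff from Invest is 17x + 4(1−x); from Wait it is 6x + 6(1−x).
Setting these equal: 13x + 4 = 6, so x = 2/13.
Therefore Firm A plays Wait with probability 1 − 2/13 = 11/13.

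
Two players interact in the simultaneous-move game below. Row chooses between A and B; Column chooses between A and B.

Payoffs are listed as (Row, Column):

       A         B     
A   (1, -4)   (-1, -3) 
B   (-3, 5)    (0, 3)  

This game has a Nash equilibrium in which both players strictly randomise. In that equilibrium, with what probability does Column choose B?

4/5

Let c be the probability that Column plays A. In a completely mixed equilibrium, Row must be indifferent between A and B.
Row's expected payoff from A is c − (1−c); from B it is −3c.
Setting these equal: 2c − 1 = −3c, so c = 1/5.
Therefore Column plays B with probability 1 − 1/5 = 4/5.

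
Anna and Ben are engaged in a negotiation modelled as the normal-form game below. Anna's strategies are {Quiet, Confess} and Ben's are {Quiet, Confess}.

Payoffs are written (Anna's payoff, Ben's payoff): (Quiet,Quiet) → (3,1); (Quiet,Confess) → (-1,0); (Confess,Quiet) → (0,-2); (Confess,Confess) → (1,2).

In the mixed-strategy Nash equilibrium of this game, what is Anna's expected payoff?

3/5

First find q, the probability Ben plays Quiet, from Anna's indifference between Quiet and Confess: 3q − (1−q) = (1−q), giving q = 2/5.
Since Anna is indifferent in equilibrium, Anna's expected payoff equals the payoff from either row against (2/5, 3/5). Using Quiet: 3(2/5) − (3/5) = 3/5.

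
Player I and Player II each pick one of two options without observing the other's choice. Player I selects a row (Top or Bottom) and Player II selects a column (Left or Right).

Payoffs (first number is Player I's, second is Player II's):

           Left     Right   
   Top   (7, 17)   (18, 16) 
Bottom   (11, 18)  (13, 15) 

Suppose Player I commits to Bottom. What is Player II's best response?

Against Bottom, Player II earns 18 from Left and 15 from Right.
So Left is the best response.

Left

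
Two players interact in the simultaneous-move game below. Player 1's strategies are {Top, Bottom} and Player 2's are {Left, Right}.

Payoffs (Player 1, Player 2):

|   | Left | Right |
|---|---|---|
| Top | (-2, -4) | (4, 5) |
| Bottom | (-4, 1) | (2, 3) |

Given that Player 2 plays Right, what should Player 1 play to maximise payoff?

Top

Against Right, Player 1 earns 4 from Top and 2 from Bottom.
So Top is the best response.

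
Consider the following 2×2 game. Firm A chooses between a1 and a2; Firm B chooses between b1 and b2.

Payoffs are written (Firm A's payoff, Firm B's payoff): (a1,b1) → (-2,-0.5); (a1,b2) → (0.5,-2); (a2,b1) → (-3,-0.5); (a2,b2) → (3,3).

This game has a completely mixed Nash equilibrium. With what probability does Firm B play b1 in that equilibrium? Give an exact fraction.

5/7

Let q be the probability that Firm B plays b1. In a completely mixed equilibrium, Firm A must be indifferent between a1 and a2.
Firm A's expected payoff from a1 is −2q + 0.5(1−q); from a2 it is −3q + 3(1−q).
Setting these equal: −2.5q + 0.5 = −6q + 3, so q = 5/7.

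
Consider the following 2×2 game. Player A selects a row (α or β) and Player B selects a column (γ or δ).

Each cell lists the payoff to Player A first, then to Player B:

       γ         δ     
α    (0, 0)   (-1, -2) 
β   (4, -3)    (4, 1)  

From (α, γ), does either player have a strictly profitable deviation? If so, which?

Player A

Player A at (α, γ) earns 0; deviating to β yields 4 — a strict improvement.
Player B earns 0; deviating to δ yields -2 — not better.
Only Player A has a strictly profitable deviation.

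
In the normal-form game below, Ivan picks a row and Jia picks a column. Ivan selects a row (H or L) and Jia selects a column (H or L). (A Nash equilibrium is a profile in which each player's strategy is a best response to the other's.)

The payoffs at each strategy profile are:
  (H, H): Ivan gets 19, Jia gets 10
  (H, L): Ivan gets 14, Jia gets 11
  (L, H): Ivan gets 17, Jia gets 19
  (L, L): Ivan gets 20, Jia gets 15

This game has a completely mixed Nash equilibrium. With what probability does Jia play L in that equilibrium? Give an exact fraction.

Let q be the probability that Jia plays H. In a completely mixed equilibrium, Ivan must be indifferent between H and L.
Ivan's expected payoff from H is 19q + 14(1−q); from L it is 17q + 20(1−q).
Setting these equal: 5q + 14 = −3q + 20, so q = 3/4.
Therefore Jia plays L with probability 1 − 3/4 = 1/4.

1/4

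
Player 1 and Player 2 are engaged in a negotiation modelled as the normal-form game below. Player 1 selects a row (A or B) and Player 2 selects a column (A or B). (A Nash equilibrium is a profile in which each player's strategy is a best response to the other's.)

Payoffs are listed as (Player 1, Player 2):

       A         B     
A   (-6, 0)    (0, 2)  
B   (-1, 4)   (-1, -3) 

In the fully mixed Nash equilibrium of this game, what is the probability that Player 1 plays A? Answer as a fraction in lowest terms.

7/9

Let p be the probability that Player 1 plays A. In a completely mixed equilibrium, Player 2 must be indifferent between A and B.
Player 2's expected payoff from A is 4(1−p); from B it is 2p − 3(1−p).
Setting these equal: −4p + 4 = 5p − 3, so p = 7/9.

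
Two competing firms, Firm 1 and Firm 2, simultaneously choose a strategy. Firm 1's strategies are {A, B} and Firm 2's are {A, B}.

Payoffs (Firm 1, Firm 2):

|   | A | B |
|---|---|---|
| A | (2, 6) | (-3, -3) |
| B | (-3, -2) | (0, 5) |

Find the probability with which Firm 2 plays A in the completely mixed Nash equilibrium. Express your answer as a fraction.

3/8

Let c be the probability that Firm 2 plays A. In a completely mixed equilibrium, Firm 1 must be indifferent between A and B.
Firm 1's expected payoff from A is 2c − 3(1−c); from B it is −3c.
Setting these equal: 5c − 3 = −3c, so c = 3/8.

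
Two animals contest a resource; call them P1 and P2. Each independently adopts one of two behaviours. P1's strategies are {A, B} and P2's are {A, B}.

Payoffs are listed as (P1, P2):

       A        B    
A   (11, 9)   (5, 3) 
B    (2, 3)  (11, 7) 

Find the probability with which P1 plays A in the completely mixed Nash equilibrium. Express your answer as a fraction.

Let p be the probability that P1 plays A. In a completely mixed equilibrium, P2 must be indifferent between A and B.
P2's expected payoff from A is 9p + 3(1−p); from B it is 3p + 7(1−p).
Setting these equal: 6p + 3 = −4p + 7, so p = 2/5.

2/5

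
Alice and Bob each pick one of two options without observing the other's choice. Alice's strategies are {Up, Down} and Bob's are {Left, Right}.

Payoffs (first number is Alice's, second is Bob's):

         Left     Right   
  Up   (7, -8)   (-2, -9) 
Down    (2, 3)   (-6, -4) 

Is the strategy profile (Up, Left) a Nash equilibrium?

Yes

At (Up, Left), Alice earns 7; switching to Down would give 2, so Alice has no profitable deviation.
Bob earns -8; switching to Right would give -9, so Bob has no profitable deviation.
Neither player can gain by a unilateral deviation, so this profile is a Nash equilibrium.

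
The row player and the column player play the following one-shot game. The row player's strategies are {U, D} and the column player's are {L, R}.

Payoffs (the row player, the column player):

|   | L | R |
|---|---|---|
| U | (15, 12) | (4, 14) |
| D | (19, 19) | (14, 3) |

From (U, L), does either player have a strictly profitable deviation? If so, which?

Both

The row player at (U, L) earns 15; deviating to D yields 19 — a strict improvement.
The column player earns 12; deviating to R yields 14 — a strict improvement.
Both the row player and the column player have strictly profitable deviations.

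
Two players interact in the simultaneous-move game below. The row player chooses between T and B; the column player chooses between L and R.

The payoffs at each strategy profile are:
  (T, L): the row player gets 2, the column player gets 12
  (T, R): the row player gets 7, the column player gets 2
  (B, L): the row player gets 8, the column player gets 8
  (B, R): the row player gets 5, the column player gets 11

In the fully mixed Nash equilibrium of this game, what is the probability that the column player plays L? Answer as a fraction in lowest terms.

1/4

Let q be the probability that the column player plays L. In a completely mixed equilibrium, the row player must be indifferent between T and B.
The row player's expected payoff from T is 2q + 7(1−q); from B it is 8q + 5(1−q).
Setting these equal: −5q + 7 = 3q + 5, so q = 1/4.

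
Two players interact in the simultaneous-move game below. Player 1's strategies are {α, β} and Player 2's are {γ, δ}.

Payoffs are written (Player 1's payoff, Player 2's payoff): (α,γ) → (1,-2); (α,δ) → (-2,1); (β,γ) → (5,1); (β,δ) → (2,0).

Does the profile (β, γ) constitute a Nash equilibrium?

At (β, γ), Player 1 earns 5; switching to α would give 1, so Player 1 has no profitable deviation.
Player 2 earns 1; switching to δ would give 0, so Player 2 has no profitable deviation.
Neither player can gain by a unilateral deviation, so this profile is a Nash equilibrium.

Yes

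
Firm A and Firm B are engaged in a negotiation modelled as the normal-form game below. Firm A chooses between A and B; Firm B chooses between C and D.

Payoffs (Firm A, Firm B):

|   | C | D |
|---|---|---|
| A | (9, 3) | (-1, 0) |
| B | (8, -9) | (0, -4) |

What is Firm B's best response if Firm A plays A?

Against A, Firm B earns 3 from C and 0 from D.
So C is the best response.

C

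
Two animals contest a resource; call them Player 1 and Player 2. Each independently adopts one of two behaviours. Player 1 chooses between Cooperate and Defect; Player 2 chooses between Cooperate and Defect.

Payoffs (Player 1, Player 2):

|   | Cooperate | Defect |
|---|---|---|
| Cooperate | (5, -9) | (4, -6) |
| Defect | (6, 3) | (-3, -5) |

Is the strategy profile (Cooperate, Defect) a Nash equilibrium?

Yes

At (Cooperate, Defect), Player 1 earns 4; switching to Defect would give -3, so Player 1 has no profitable deviation.
Player 2 earns -6; switching to Cooperate would give -9, so Player 2 has no profitable deviation.
Neither player can gain by a unilateral deviation, so this profile is a Nash equilibrium.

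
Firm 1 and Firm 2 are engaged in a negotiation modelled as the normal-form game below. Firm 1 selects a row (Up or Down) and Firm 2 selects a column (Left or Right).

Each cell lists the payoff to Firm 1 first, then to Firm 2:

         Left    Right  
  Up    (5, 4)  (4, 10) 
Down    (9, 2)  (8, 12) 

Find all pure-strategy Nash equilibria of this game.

(Down, Right)

(Up, Left): Firm 1 prefers Down (9 > 5); Firm 2 prefers Right (10 > 4) — not an equilibrium.
(Up, Right): Firm 1 prefers Down (8 > 4) — not an equilibrium.
(Down, Left): Firm 2 prefers Right (12 > 2) — not an equilibrium.
(Down, Right): Firm 1 gets 8 ≥ 4 from Up, and Firm 2 gets 12 ≥ 2 from Left — Nash equilibrium.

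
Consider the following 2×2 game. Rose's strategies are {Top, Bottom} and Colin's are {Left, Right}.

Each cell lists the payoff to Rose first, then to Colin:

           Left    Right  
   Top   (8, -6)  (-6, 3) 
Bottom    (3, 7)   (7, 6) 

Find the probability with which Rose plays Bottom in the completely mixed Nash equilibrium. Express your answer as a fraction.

9/10

Let p be the probability that Rose plays Top. In a completely mixed equilibrium, Colin must be indifferent between Left and Right.
Colin's expected payoff from Left is −6p + 7(1−p); from Right it is 3p + 6(1−p).
Setting these equal: −13p + 7 = −3p + 6, so p = 1/10.
Therefore Rose plays Bottom with probability 1 − 1/10 = 9/10.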